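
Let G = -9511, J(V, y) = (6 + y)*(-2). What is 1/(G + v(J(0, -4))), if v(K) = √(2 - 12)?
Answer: -9511/90459131 - I*√10/90459131 ≈ -0.00010514 - 3.4958e-8*I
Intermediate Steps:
J(V, y) = -12 - 2*y
v(K) = I*√10 (v(K) = √(-10) = I*√10)
1/(G + v(J(0, -4))) = 1/(-9511 + I*√10)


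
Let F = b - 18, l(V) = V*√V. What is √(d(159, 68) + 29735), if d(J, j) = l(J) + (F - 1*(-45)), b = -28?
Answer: √(29734 + 159*√159) ≈ 178.15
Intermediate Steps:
l(V) = V^(3/2)
F = -46 (F = -28 - 18 = -46)
d(J, j) = -1 + J^(3/2) (d(J, j) = J^(3/2) + (-46 - 1*(-45)) = J^(3/2) + (-46 + 45) = J^(3/2) - 1 = -1 + J^(3/2))
√(d(159, 68) + 29735) = √((-1 + 159^(3/2)) + 29735) = √((-1 + 159*√159) + 29735) = √(29734 + 159*√159)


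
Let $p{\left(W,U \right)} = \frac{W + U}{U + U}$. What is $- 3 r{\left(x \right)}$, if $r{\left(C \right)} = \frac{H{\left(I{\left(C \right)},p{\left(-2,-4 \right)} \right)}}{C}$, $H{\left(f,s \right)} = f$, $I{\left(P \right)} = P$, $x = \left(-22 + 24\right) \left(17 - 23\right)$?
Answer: $-3$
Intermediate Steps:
$x = -12$ ($x = 2 \left(-6\right) = -12$)
$p{\left(W,U \right)} = \frac{U + W}{2 U}$
$r{\left(C \right)} = 1$ ($r{\left(C \right)} = \frac{C}{C} = 1$)
$- 3 r{\left(x \right)} = \left(-3\right) 1 = -3$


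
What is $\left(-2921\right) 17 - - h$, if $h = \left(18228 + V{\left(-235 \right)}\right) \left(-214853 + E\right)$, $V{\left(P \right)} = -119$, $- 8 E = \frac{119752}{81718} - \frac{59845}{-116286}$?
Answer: $- \frac{1625195809517358617}{417699312} \approx -3.8908 \cdot 10^{9}$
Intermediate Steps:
$E = - \frac{9407947391}{38010637392}$ ($E = - \frac{\frac{119752}{81718} - \frac{59845}{-116286}}{8} = - \frac{119752 \cdot \frac{1}{81718} - - \frac{59845}{116286}}{8} = - \frac{\frac{59876}{40859} + \frac{59845}{116286}}{8} = \left(- \frac{1}{8}\right) \frac{9407947391}{4751329674} = - \frac{9407947391}{38010637392} \approx -0.24751$)
$h = - \frac{1625175067822622633}{417699312}$ ($h = \left(18228 - 119\right) \left(-214853 - \frac{9407947391}{38010637392}\right) = 18109 \left(- \frac{8166708883530767}{38010637392}\right) = - \frac{1625175067822622633}{417699312} \approx -3.8908 \cdot 10^{9}$)
$\left(-2921\right) 17 - - h = \left(-2921\right) 17 - \left(-1\right) \left(- \frac{1625175067822622633}{417699312}\right) = -49657 - \frac{1625175067822622633}{417699312} = - \frac{1625195809517358617}{417699312}$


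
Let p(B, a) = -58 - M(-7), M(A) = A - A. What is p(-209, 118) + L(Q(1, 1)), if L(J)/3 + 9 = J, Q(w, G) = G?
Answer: -82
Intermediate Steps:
M(A) = 0
L(J) = -27 + 3*J
p(B, a) = -58 (p(B, a) = -58 - 1*0 = -58 + 0 = -58)
p(-209, 118) + L(Q(1, 1)) = -58 + (-27 + 3*1) = -58 + (-27 + 3) = -58 - 24 = -82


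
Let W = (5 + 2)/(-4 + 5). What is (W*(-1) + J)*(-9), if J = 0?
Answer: 63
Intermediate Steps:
W = 7 (W = 7/1 = 7*1 = 7)
(W*(-1) + J)*(-9) = (7*(-1) + 0)*(-9) = (-7 + 0)*(-9) = -7*(-9) = 63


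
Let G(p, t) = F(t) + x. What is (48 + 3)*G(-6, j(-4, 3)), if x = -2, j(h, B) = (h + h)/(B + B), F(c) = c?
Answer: -170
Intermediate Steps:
j(h, B) = h/B (j(h, B) = (2*h)/((2*B)) = (2*h)*(1/(2*B)) = h/B)
G(p, t) = -2 + t (G(p, t) = t - 2 = -2 + t)
(48 + 3)*G(-6, j(-4, 3)) = (48 + 3)*(-2 - 4/3) = 51*(-2 - 4*⅓) = 51*(-2 - 4/3) = 51*(-10/3) = -170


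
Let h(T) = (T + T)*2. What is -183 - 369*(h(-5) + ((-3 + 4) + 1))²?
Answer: -119739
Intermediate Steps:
h(T) = 4*T (h(T) = (2*T)*2 = 4*T)
-183 - 369*(h(-5) + ((-3 + 4) + 1))² = -183 - 369*(4*(-5) + ((-3 + 4) + 1))² = -183 - 369*(-20 + (1 + 1))² = -183 - 369*(-20 + 2)² = -183 - 369*(-18)² = -183 - 369*324 = -183 - 119556 = -119739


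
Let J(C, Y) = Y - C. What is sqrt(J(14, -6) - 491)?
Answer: I*sqrt(511) ≈ 22.605*I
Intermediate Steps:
sqrt(J(14, -6) - 491) = sqrt((-6 - 1*14) - 491) = sqrt((-6 - 14) - 491) = sqrt(-20 - 491) = sqrt(-511) = I*sqrt(511)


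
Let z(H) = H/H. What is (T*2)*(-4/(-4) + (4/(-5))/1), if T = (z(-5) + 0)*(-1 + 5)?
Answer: 8/5 ≈ 1.6000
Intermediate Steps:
z(H) = 1
T = 4 (T = (1 + 0)*(-1 + 5) = 1*4 = 4)
(T*2)*(-4/(-4) + (4/(-5))/1) = (4*2)*(-4/(-4) + (4/(-5))/1) = 8*(-4*(-¼) + (4*(-⅕))*1) = 8*(1 - ⅘*1) = 8*(1 - ⅘) = 8*(⅕) = 8/5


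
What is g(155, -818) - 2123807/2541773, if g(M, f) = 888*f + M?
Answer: -1845911387824/2541773 ≈ -7.2623e+5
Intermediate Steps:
g(M, f) = M + 888*f
g(155, -818) - 2123807/2541773 = (155 + 888*(-818)) - 2123807/2541773 = (155 - 726384) - 2123807/2541773 = -726229 - 1*2123807/2541773 = -726229 - 2123807/2541773 = -1845911387824/2541773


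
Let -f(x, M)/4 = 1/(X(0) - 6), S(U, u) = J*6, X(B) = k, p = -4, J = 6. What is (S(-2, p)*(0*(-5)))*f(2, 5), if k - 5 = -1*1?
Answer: 0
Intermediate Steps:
k = 4 (k = 5 - 1*1 = 5 - 1 = 4)
X(B) = 4
S(U, u) = 36 (S(U, u) = 6*6 = 36)
f(x, M) = 2 (f(x, M) = -4/(4 - 6) = -4/(-2) = -4*(-½) = 2)
(S(-2, p)*(0*(-5)))*f(2, 5) = (36*(0*(-5)))*2 = (36*0)*2 = 0*2 = 0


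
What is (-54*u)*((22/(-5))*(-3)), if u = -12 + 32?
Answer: -14256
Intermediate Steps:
u = 20
(-54*u)*((22/(-5))*(-3)) = (-54*20)*((22/(-5))*(-3)) = -1080*22*(-⅕)*(-3) = -(-4752)*(-3) = -1080*66/5 = -14256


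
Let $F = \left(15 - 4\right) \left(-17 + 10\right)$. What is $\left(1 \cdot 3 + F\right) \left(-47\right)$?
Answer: $3478$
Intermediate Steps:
$F = -77$ ($F = 11 \left(-7\right) = -77$)
$\left(1 \cdot 3 + F\right) \left(-47\right) = \left(1 \cdot 3 - 77\right) \left(-47\right) = \left(3 - 77\right) \left(-47\right) = \left(-74\right) \left(-47\right) = 3478$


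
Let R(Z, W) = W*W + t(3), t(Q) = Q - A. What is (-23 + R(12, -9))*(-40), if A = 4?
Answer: -2280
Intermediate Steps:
t(Q) = -4 + Q (t(Q) = Q - 1*4 = Q - 4 = -4 + Q)
R(Z, W) = -1 + W² (R(Z, W) = W*W + (-4 + 3) = W² - 1 = -1 + W²)
(-23 + R(12, -9))*(-40) = (-23 + (-1 + (-9)²))*(-40) = (-23 + (-1 + 81))*(-40) = (-23 + 80)*(-40) = 57*(-40) = -2280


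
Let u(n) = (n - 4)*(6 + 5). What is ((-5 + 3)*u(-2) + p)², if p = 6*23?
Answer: 72900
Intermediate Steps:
p = 138
u(n) = -44 + 11*n (u(n) = (-4 + n)*11 = -44 + 11*n)
((-5 + 3)*u(-2) + p)² = ((-5 + 3)*(-44 + 11*(-2)) + 138)² = (-2*(-44 - 22) + 138)² = (-2*(-66) + 138)² = (132 + 138)² = 270² = 72900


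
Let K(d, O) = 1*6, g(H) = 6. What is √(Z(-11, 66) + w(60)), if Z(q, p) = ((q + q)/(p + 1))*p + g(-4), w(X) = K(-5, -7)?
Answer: 18*I*√134/67 ≈ 3.1099*I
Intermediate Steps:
K(d, O) = 6
w(X) = 6
Z(q, p) = 6 + 2*p*q/(1 + p) (Z(q, p) = ((q + q)/(p + 1))*p + 6 = ((2*q)/(1 + p))*p + 6 = (2*q/(1 + p))*p + 6 = 2*p*q/(1 + p) + 6 = 6 + 2*p*q/(1 + p))
√(Z(-11, 66) + w(60)) = √(2*(3 + 3*66 + 66*(-11))/(1 + 66) + 6) = √(2*(3 + 198 - 726)/67 + 6) = √(2*(1/67)*(-525) + 6) = √(-1050/67 + 6) = √(-648/67) = 18*I*√134/67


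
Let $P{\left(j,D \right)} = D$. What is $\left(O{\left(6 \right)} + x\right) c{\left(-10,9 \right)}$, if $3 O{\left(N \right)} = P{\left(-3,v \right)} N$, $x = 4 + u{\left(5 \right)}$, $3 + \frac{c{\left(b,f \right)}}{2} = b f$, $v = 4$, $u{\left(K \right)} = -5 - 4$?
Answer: $-558$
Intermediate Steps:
$u{\left(K \right)} = -9$ ($u{\left(K \right)} = -5 - 4 = -9$)
$c{\left(b,f \right)} = -6 + 2 b f$
$x = -5$ ($x = 4 - 9 = -5$)
$O{\left(N \right)} = \frac{4 N}{3}$
$\left(O{\left(6 \right)} + x\right) c{\left(-10,9 \right)} = \left(\frac{4}{3} \cdot 6 - 5\right) \left(-6 + 2 \left(-10\right) 9\right) = \left(8 - 5\right) \left(-6 - 180\right) = 3 \left(-186\right) = -558$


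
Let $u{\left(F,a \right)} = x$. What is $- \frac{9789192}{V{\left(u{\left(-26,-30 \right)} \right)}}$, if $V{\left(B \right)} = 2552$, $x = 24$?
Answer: $- \frac{1223649}{319} \approx -3835.9$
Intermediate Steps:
$u{\left(F,a \right)} = 24$
$- \frac{9789192}{V{\left(u{\left(-26,-30 \right)} \right)}} = - \frac{9789192}{2552} = \left(-9789192\right) \frac{1}{2552} = - \frac{1223649}{319}$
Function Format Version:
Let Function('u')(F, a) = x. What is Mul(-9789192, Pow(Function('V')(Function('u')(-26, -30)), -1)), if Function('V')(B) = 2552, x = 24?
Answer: Rational(-1223649, 319) ≈ -3835.9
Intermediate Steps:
Function('u')(F, a) = 24
Mul(-9789192, Pow(Function('V')(Function('u')(-26, -30)), -1)) = Mul(-9789192, Pow(2552, -1)) = Mul(-9789192, Rational(1, 2552)) = Rational(-1223649, 319)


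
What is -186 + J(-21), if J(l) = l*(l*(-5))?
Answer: -2391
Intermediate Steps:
J(l) = -5*l² (J(l) = l*(-5*l) = -5*l²)
-186 + J(-21) = -186 - 5*(-21)² = -186 - 5*441 = -186 - 2205 = -2391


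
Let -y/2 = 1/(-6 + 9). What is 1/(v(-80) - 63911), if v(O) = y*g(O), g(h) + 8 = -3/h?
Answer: -120/7668683 ≈ -1.5648e-5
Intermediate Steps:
g(h) = -8 - 3/h
y = -2/3 (y = -2/(-6 + 9) = -2/3 ≈ -0.66667)
v(O) = 16/3 + 2/O (v(O) = -2*(-8 - 3/O)/3 = 16/3 + 2/O)
1/(v(-80) - 63911) = 1/((16/3 + 2/(-80)) - 63911) = 1/((16/3 + 2*(-1/80)) - 63911) = 1/((16/3 - 1/40) - 63911) = 1/(637/120 - 63911) = 1/(-7668683/120) = -120/7668683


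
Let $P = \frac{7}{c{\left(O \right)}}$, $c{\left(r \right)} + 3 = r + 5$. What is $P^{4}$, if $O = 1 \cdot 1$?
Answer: $\frac{2401}{81} \approx 29.642$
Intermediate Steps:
$O = 1$
$c{\left(r \right)} = 2 + r$ ($c{\left(r \right)} = -3 + \left(r + 5\right) = -3 + \left(5 + r\right) = 2 + r$)
$P = \frac{7}{3}$ ($P = \frac{7}{2 + 1} = \frac{7}{3} \approx 2.3333$)
$P^{4} = \left(\frac{7}{3}\right)^{4} = \frac{2401}{81}$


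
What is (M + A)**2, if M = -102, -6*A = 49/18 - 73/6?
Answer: 29408929/2916 ≈ 10085.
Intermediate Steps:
A = 85/54 (A = -(49/18 - 73/6)/6 = -1/6*(-85/9) = 85/54 ≈ 1.5741)
(M + A)**2 = (-102 + 85/54)**2 = (-5423/54)**2 = 29408929/2916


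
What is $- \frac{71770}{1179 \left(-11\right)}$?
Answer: $\frac{71770}{12969} \approx 5.534$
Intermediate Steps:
$- \frac{71770}{1179 \left(-11\right)} = - \frac{71770}{-12969} = \left(-71770\right) \left(- \frac{1}{12969}\right) = \frac{71770}{12969}$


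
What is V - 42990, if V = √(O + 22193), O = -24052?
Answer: -42990 + 13*I*√11 ≈ -42990.0 + 43.116*I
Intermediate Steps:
V = 13*I*√11 (V = √(-24052 + 22193) = √(-1859) = 13*I*√11 ≈ 43.116*I)
V - 42990 = 13*I*√11 - 42990 = -42990 + 13*I*√11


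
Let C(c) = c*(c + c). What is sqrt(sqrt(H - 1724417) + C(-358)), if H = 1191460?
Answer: sqrt(256328 + I*sqrt(532957)) ≈ 506.29 + 0.721*I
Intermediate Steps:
C(c) = 2*c**2 (C(c) = c*(2*c) = 2*c**2)
sqrt(sqrt(H - 1724417) + C(-358)) = sqrt(sqrt(1191460 - 1724417) + 2*(-358)**2) = sqrt(sqrt(-532957) + 2*128164) = sqrt(I*sqrt(532957) + 256328) = sqrt(256328 + I*sqrt(532957))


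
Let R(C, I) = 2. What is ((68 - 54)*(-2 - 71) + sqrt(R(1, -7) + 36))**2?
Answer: (1022 - sqrt(38))**2 ≈ 1.0319e+6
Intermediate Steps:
((68 - 54)*(-2 - 71) + sqrt(R(1, -7) + 36))**2 = ((68 - 54)*(-2 - 71) + sqrt(2 + 36))**2 = (14*(-73) + sqrt(38))**2 = (-1022 + sqrt(38))**2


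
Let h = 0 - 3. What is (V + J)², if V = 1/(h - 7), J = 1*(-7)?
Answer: 5041/100 ≈ 50.410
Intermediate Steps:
J = -7
h = -3
V = -⅒ (V = 1/(-3 - 7) = 1/(-10) = -⅒ ≈ -0.10000)
(V + J)² = (-⅒ - 7)² = (-71/10)² = 5041/100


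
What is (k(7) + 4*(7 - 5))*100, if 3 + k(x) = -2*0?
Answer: 500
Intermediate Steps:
k(x) = -3 (k(x) = -3 - 2*0 = -3 + 0 = -3)
(k(7) + 4*(7 - 5))*100 = (-3 + 4*(7 - 5))*100 = (-3 + 4*2)*100 = (-3 + 8)*100 = 5*100 = 500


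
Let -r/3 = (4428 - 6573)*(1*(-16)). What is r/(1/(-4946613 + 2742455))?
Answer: 226940107680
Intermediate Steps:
r = -102960 (r = -3*(4428 - 6573)*1*(-16) = -(-6435)*(-16) = -3*34320 = -102960)
r/(1/(-4946613 + 2742455)) = -102960/(1/(-4946613 + 2742455)) = -102960/(1/(-2204158)) = -102960/(-1/2204158) = -102960*(-2204158) = 226940107680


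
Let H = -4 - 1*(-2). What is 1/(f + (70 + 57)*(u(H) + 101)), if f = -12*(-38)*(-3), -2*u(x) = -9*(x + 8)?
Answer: 1/14888 ≈ 6.7168e-5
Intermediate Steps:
H = -2 (H = -4 + 2 = -2)
u(x) = 36 + 9*x/2 (u(x) = -(-9)*(x + 8)/2 = -(-9)*(8 + x)/2 = -(-72 - 9*x)/2 = 36 + 9*x/2)
f = -1368 (f = 456*(-3) = -1368)
1/(f + (70 + 57)*(u(H) + 101)) = 1/(-1368 + (70 + 57)*((36 + (9/2)*(-2)) + 101)) = 1/(-1368 + 127*((36 - 9) + 101)) = 1/(-1368 + 127*(27 + 101)) = 1/(-1368 + 127*128) = 1/(-1368 + 16256) = 1/14888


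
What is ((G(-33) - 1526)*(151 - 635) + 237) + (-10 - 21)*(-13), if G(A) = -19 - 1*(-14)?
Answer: 741644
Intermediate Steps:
G(A) = -5 (G(A) = -19 + 14 = -5)
((G(-33) - 1526)*(151 - 635) + 237) + (-10 - 21)*(-13) = ((-5 - 1526)*(151 - 635) + 237) + (-10 - 21)*(-13) = (-1531*(-484) + 237) - 31*(-13) = (741004 + 237) + 403 = 741241 + 403 = 741644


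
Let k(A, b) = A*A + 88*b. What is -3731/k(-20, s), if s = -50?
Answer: 3731/4000 ≈ 0.93275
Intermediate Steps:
k(A, b) = A² + 88*b
-3731/k(-20, s) = -3731/((-20)² + 88*(-50)) = -3731/(400 - 4400) = -3731/(-4000) = -3731*(-1/4000) = 3731/4000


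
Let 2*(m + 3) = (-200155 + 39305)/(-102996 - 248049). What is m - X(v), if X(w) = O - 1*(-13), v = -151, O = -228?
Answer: 14900393/70209 ≈ 212.23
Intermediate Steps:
X(w) = -215 (X(w) = -228 - 1*(-13) = -228 + 13 = -215)
m = -194542/70209 (m = -3 + ((-200155 + 39305)/(-102996 - 248049))/2 = -3 + (-160850/(-351045))/2 = -3 + (-160850*(-1/351045))/2 = -3 + (1/2)*(32170/70209) = -3 + 16085/70209 = -194542/70209 ≈ -2.7709)
m - X(v) = -194542/70209 - 1*(-215) = -194542/70209 + 215 = 14900393/70209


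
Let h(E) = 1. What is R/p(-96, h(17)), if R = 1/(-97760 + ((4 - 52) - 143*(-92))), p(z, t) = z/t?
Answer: 1/8126592 ≈ 1.2305e-7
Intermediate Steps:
R = -1/84652 (R = 1/(-97760 + (-48 + 13156)) = 1/(-97760 + 13108) = 1/(-84652) = -1/84652 ≈ -1.1813e-5)
R/p(-96, h(17)) = -1/(84652*((-96/1))) = -1/(84652*((-96*1))) = -1/84652/(-96) = -1/84652*(-1/96) = 1/8126592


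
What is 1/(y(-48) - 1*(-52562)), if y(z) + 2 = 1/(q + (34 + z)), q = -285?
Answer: 299/15715439 ≈ 1.9026e-5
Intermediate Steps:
y(z) = -2 + 1/(-251 + z) (y(z) = -2 + 1/(-285 + (34 + z)) = -2 + 1/(-251 + z))
1/(y(-48) - 1*(-52562)) = 1/((503 - 2*(-48))/(-251 - 48) - 1*(-52562)) = 1/((503 + 96)/(-299) + 52562) = 1/(-1/299*599 + 52562) = 1/(-599/299 + 52562) = 1/(15715439/299) = 299/15715439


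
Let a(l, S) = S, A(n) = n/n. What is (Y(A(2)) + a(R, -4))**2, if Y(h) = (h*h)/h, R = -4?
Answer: 9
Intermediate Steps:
A(n) = 1
Y(h) = h (Y(h) = h**2/h = h)
(Y(A(2)) + a(R, -4))**2 = (1 - 4)**2 = (-3)**2 = 9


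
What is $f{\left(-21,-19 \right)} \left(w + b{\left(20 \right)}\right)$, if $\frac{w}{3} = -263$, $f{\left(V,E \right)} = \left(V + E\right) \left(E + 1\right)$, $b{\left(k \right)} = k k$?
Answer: $-280080$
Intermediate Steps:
$b{\left(k \right)} = k^{2}$
$f{\left(V,E \right)} = \left(1 + E\right) \left(E + V\right)$ ($f{\left(V,E \right)} = \left(E + V\right) \left(1 + E\right) = \left(1 + E\right) \left(E + V\right)$)
$w = -789$ ($w = 3 \left(-263\right) = -789$)
$f{\left(-21,-19 \right)} \left(w + b{\left(20 \right)}\right) = \left(-19 - 21 + \left(-19\right)^{2} - -399\right) \left(-789 + 20^{2}\right) = \left(-19 - 21 + 361 + 399\right) \left(-789 + 400\right) = 720 \left(-389\right) = -280080$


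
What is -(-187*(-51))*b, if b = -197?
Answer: 1878789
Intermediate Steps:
-(-187*(-51))*b = -(-187*(-51))*(-197) = -9537*(-197) = -1*(-1878789) = 1878789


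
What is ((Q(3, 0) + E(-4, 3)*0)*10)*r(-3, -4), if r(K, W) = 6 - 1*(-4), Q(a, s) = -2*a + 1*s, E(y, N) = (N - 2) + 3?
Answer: -600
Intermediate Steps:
E(y, N) = 1 + N (E(y, N) = (-2 + N) + 3 = 1 + N)
Q(a, s) = s - 2*a (Q(a, s) = -2*a + s = s - 2*a)
r(K, W) = 10 (r(K, W) = 6 + 4 = 10)
((Q(3, 0) + E(-4, 3)*0)*10)*r(-3, -4) = (((0 - 2*3) + (1 + 3)*0)*10)*10 = (((0 - 6) + 4*0)*10)*10 = ((-6 + 0)*10)*10 = -6*10*10 = -60*10 = -600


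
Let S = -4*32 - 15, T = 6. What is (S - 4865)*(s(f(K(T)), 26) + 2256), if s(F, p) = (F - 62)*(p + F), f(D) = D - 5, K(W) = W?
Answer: -3049872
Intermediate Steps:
f(D) = -5 + D
s(F, p) = (-62 + F)*(F + p)
S = -143 (S = -128 - 15 = -143)
(S - 4865)*(s(f(K(T)), 26) + 2256) = (-143 - 4865)*(((-5 + 6)² - 62*(-5 + 6) - 62*26 + (-5 + 6)*26) + 2256) = -5008*((1² - 62*1 - 1612 + 1*26) + 2256) = -5008*((1 - 62 - 1612 + 26) + 2256) = -5008*(-1647 + 2256) = -5008*609 = -3049872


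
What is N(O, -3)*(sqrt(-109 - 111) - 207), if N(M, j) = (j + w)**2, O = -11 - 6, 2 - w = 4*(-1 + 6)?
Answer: -91287 + 882*I*sqrt(55) ≈ -91287.0 + 6541.1*I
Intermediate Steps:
w = -18 (w = 2 - 4*(-1 + 6) = 2 - 4*5 = 2 - 1*20 = 2 - 20 = -18)
O = -17
N(M, j) = (-18 + j)**2 (N(M, j) = (j - 18)**2 = (-18 + j)**2)
N(O, -3)*(sqrt(-109 - 111) - 207) = (-18 - 3)**2*(sqrt(-109 - 111) - 207) = (-21)**2*(sqrt(-220) - 207) = 441*(2*I*sqrt(55) - 207) = 441*(-207 + 2*I*sqrt(55)) = -91287 + 882*I*sqrt(55)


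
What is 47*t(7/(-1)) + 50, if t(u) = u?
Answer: -279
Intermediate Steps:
47*t(7/(-1)) + 50 = 47*(7/(-1)) + 50 = 47*(7*(-1)) + 50 = 47*(-7) + 50 = -329 + 50 = -279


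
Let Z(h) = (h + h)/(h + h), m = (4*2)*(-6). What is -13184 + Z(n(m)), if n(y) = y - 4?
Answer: -13183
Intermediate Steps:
m = -48 (m = 8*(-6) = -48)
n(y) = -4 + y
Z(h) = 1 (Z(h) = (2*h)/((2*h)) = (2*h)*(1/(2*h)) = 1)
-13184 + Z(n(m)) = -13184 + 1 = -13183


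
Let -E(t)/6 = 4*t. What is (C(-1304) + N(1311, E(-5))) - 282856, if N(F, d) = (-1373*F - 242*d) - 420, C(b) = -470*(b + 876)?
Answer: -1911159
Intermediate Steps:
E(t) = -24*t
C(b) = -411720 - 470*b (C(b) = -470*(876 + b) = -411720 - 470*b)
N(F, d) = -420 - 1373*F - 242*d
(C(-1304) + N(1311, E(-5))) - 282856 = ((-411720 - 470*(-1304)) + (-420 - 1373*1311 - (-5808)*(-5))) - 282856 = ((-411720 + 612880) + (-420 - 1800003 - 242*120)) - 282856 = (201160 + (-420 - 1800003 - 29040)) - 282856 = (201160 - 1829463) - 282856 = -1628303 - 282856 = -1911159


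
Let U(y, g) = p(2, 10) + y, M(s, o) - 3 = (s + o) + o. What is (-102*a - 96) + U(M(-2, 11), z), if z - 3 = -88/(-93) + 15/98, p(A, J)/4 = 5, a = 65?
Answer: -6683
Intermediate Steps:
p(A, J) = 20 (p(A, J) = 4*5 = 20)
z = 37361/9114 (z = 3 + (-88/(-93) + 15/98) = 3 + (-88*(-1/93) + 15*(1/98)) = 3 + (88/93 + 15/98) = 3 + 10019/9114 = 37361/9114 ≈ 4.0993)
M(s, o) = 3 + s + 2*o (M(s, o) = 3 + ((s + o) + o) = 3 + ((o + s) + o) = 3 + (s + 2*o) = 3 + s + 2*o)
U(y, g) = 20 + y
(-102*a - 96) + U(M(-2, 11), z) = (-102*65 - 96) + (20 + (3 - 2 + 2*11)) = (-6630 - 96) + (20 + (3 - 2 + 22)) = -6726 + (20 + 23) = -6726 + 43 = -6683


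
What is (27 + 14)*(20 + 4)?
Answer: 984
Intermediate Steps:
(27 + 14)*(20 + 4) = 41*24 = 984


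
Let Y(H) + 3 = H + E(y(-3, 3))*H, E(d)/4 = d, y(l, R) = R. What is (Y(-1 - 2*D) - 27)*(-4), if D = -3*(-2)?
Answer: 796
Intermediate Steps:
D = 6
E(d) = 4*d
Y(H) = -3 + 13*H (Y(H) = -3 + (H + (4*3)*H) = -3 + (H + 12*H) = -3 + 13*H)
(Y(-1 - 2*D) - 27)*(-4) = ((-3 + 13*(-1 - 2*6)) - 27)*(-4) = ((-3 + 13*(-1 - 12)) - 27)*(-4) = ((-3 + 13*(-13)) - 27)*(-4) = ((-3 - 169) - 27)*(-4) = (-172 - 27)*(-4) = -199*(-4) = 796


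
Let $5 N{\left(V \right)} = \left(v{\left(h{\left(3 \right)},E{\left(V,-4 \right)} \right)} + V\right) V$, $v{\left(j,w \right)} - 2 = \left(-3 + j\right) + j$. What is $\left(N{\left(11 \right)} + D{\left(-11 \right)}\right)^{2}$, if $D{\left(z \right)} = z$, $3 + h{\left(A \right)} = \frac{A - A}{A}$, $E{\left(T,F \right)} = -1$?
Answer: $\frac{121}{25} \approx 4.84$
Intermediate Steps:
$h{\left(A \right)} = -3$ ($h{\left(A \right)} = -3 + \frac{A - A}{A} = -3 + \frac{0}{A} = -3 + 0 = -3$)
$v{\left(j,w \right)} = -1 + 2 j$ ($v{\left(j,w \right)} = 2 + \left(\left(-3 + j\right) + j\right) = 2 + \left(-3 + 2 j\right) = -1 + 2 j$)
$N{\left(V \right)} = \frac{V \left(-7 + V\right)}{5}$ ($N{\left(V \right)} = \frac{\left(\left(-1 + 2 \left(-3\right)\right) + V\right) V}{5} = \frac{\left(\left(-1 - 6\right) + V\right) V}{5} = \frac{\left(-7 + V\right) V}{5} = \frac{V \left(-7 + V\right)}{5}$)
$\left(N{\left(11 \right)} + D{\left(-11 \right)}\right)^{2} = \left(\frac{1}{5} \cdot 11 \left(-7 + 11\right) - 11\right)^{2} = \left(\frac{1}{5} \cdot 11 \cdot 4 - 11\right)^{2} = \left(\frac{44}{5} - 11\right)^{2} = \left(- \frac{11}{5}\right)^{2} = \frac{121}{25}$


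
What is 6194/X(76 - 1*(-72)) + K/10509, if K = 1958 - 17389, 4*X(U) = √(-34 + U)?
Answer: -15431/10509 + 652*√114/3 ≈ 2319.0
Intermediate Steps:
X(U) = √(-34 + U)/4
K = -15431
6194/X(76 - 1*(-72)) + K/10509 = 6194/((√(-34 + (76 - 1*(-72)))/4)) - 15431/10509 = 6194/((√(-34 + (76 + 72))/4)) - 15431*1/10509 = 6194/((√(-34 + 148)/4)) - 15431/10509 = 6194/((√114/4)) - 15431/10509 = 6194*(2*√114/57) - 15431/10509 = 652*√114/3 - 15431/10509 = -15431/10509 + 652*√114/3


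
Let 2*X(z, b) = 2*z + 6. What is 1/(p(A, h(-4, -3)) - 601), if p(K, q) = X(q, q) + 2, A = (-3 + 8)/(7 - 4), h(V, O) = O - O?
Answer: -1/596 ≈ -0.0016779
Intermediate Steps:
X(z, b) = 3 + z (X(z, b) = (2*z + 6)/2 = (6 + 2*z)/2 = 3 + z)
h(V, O) = 0
A = 5/3 ≈ 1.6667
p(K, q) = 5 + q (p(K, q) = (3 + q) + 2 = 5 + q)
1/(p(A, h(-4, -3)) - 601) = 1/((5 + 0) - 601) = 1/(5 - 601) = 1/(-596) = -1/596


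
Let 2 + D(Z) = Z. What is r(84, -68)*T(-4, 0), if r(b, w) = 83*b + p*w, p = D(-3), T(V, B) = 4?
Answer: 29248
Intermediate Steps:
D(Z) = -2 + Z
p = -5 (p = -2 - 3 = -5)
r(b, w) = -5*w + 83*b (r(b, w) = 83*b - 5*w = -5*w + 83*b)
r(84, -68)*T(-4, 0) = (-5*(-68) + 83*84)*4 = (340 + 6972)*4 = 7312*4 = 29248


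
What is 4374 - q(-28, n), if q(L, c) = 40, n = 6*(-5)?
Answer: 4334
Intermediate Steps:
n = -30
4374 - q(-28, n) = 4374 - 1*40 = 4374 - 40 = 4334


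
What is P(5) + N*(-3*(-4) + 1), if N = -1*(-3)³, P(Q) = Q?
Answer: 356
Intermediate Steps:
N = 27 (N = -1*(-27) = 27)
P(5) + N*(-3*(-4) + 1) = 5 + 27*(-3*(-4) + 1) = 5 + 27*(12 + 1) = 5 + 27*13 = 5 + 351 = 356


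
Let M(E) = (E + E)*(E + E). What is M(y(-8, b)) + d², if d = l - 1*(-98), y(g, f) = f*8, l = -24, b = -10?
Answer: 31076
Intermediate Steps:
y(g, f) = 8*f
M(E) = 4*E² (M(E) = (2*E)*(2*E) = 4*E²)
d = 74 (d = -24 - 1*(-98) = -24 + 98 = 74)
M(y(-8, b)) + d² = 4*(8*(-10))² + 74² = 4*(-80)² + 5476 = 4*6400 + 5476 = 25600 + 5476 = 31076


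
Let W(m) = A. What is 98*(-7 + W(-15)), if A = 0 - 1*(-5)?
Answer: -196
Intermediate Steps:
A = 5 (A = 0 + 5 = 5)
W(m) = 5
98*(-7 + W(-15)) = 98*(-7 + 5) = 98*(-2) = -196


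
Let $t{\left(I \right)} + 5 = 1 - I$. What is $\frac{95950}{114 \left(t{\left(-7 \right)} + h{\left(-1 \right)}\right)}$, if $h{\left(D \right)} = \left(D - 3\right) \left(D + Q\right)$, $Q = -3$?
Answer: $\frac{2525}{57} \approx 44.298$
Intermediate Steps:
$t{\left(I \right)} = -4 - I$ ($t{\left(I \right)} = -5 - \left(-1 + I\right) = -4 - I$)
$h{\left(D \right)} = \left(-3 + D\right)^{2}$ ($h{\left(D \right)} = \left(D - 3\right) \left(D - 3\right) = \left(-3 + D\right) \left(-3 + D\right) = \left(-3 + D\right)^{2}$)
$\frac{95950}{114 \left(t{\left(-7 \right)} + h{\left(-1 \right)}\right)} = \frac{95950}{114 \left(\left(-4 - -7\right) + \left(9 + \left(-1\right)^{2} - -6\right)\right)} = \frac{95950}{114 \left(\left(-4 + 7\right) + \left(9 + 1 + 6\right)\right)} = \frac{95950}{114 \left(3 + 16\right)} = \frac{95950}{114 \cdot 19} = \frac{95950}{2166} = 95950 \cdot \frac{1}{2166} = \frac{2525}{57}$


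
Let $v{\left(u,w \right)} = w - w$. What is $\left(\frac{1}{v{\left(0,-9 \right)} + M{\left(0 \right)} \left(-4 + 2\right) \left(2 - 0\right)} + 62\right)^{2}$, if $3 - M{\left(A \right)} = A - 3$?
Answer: $\frac{2211169}{576} \approx 3838.8$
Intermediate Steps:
$M{\left(A \right)} = 6 - A$ ($M{\left(A \right)} = 3 - \left(A - 3\right) = 3 - \left(-3 + A\right) = 6 - A$)
$v{\left(u,w \right)} = 0$
$\left(\frac{1}{v{\left(0,-9 \right)} + M{\left(0 \right)} \left(-4 + 2\right) \left(2 - 0\right)} + 62\right)^{2} = \left(\frac{1}{0 + \left(6 - 0\right) \left(-4 + 2\right) \left(2 - 0\right)} + 62\right)^{2} = \left(\frac{1}{0 + \left(6 + 0\right) \left(-2\right) \left(2 + 0\right)} + 62\right)^{2} = \left(\frac{1}{0 + 6 \left(-2\right) 2} + 62\right)^{2} = \left(\frac{1}{0 - 24} + 62\right)^{2} = \left(\frac{1}{-24} + 62\right)^{2} = \left(- \frac{1}{24} + 62\right)^{2} = \left(\frac{1487}{24}\right)^{2} = \frac{2211169}{576}$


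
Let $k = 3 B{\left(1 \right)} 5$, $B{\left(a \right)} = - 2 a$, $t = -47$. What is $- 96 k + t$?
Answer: $2833$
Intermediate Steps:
$k = -30$ ($k = 3 \left(\left(-2\right) 1\right) 5 = 3 \left(-2\right) 5 = \left(-6\right) 5 = -30$)
$- 96 k + t = \left(-96\right) \left(-30\right) - 47 = 2880 - 47 = 2833$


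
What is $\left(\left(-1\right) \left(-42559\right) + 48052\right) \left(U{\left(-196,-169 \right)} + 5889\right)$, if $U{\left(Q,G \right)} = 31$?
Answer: $536417120$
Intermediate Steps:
$\left(\left(-1\right) \left(-42559\right) + 48052\right) \left(U{\left(-196,-169 \right)} + 5889\right) = \left(\left(-1\right) \left(-42559\right) + 48052\right) \left(31 + 5889\right) = \left(42559 + 48052\right) 5920 = 90611 \cdot 5920 = 536417120$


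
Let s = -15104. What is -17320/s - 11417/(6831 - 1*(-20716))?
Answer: 38083959/52008736 ≈ 0.73226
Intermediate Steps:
-17320/s - 11417/(6831 - 1*(-20716)) = -17320/(-15104) - 11417/(6831 - 1*(-20716)) = -17320*(-1/15104) - 11417/(6831 + 20716) = 2165/1888 - 11417/27547 = 38083959/52008736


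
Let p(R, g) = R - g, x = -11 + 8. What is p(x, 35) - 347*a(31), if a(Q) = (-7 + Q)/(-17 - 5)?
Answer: 3746/11 ≈ 340.55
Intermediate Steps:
x = -3
a(Q) = 7/22 - Q/22 (a(Q) = (-7 + Q)/(-22) = (-7 + Q)*(-1/22) = 7/22 - Q/22)
p(x, 35) - 347*a(31) = (-3 - 1*35) - 347*(7/22 - 1/22*31) = (-3 - 35) - 347*(7/22 - 31/22) = -38 - 347*(-12/11) = -38 + 4164/11 = 3746/11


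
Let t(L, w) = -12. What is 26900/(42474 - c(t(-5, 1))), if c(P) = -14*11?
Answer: 6725/10657 ≈ 0.63104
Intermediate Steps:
c(P) = -154
26900/(42474 - c(t(-5, 1))) = 26900/(42474 - 1*(-154)) = 26900/(42474 + 154) = 26900/42628 = 26900*(1/42628) = 6725/10657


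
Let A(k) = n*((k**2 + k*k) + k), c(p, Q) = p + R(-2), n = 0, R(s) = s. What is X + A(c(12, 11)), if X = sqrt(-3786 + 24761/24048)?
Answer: I*sqrt(15200501489)/2004 ≈ 61.522*I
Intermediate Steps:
X = I*sqrt(15200501489)/2004 (X = sqrt(-3786 + 24761*(1/24048)) = sqrt(-3786 + 24761/24048) = sqrt(-91020967/24048) = I*sqrt(15200501489)/2004 ≈ 61.522*I)
c(p, Q) = -2 + p (c(p, Q) = p - 2 = -2 + p)
A(k) = 0 (A(k) = 0*((k**2 + k*k) + k) = 0*((k**2 + k**2) + k) = 0*(2*k**2 + k) = 0*(k + 2*k**2) = 0)
X + A(c(12, 11)) = I*sqrt(15200501489)/2004 + 0 = I*sqrt(15200501489)/2004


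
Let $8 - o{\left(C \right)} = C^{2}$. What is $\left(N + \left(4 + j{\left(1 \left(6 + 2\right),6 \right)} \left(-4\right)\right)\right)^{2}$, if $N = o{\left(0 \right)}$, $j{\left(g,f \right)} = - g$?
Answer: $1936$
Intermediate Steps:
$o{\left(C \right)} = 8 - C^{2}$
$N = 8$ ($N = 8 - 0^{2} = 8 - 0 = 8 + 0 = 8$)
$\left(N + \left(4 + j{\left(1 \left(6 + 2\right),6 \right)} \left(-4\right)\right)\right)^{2} = \left(8 + \left(4 + - 1 \left(6 + 2\right) \left(-4\right)\right)\right)^{2} = \left(8 + \left(4 + - 1 \cdot 8 \left(-4\right)\right)\right)^{2} = \left(8 + \left(4 + \left(-1\right) 8 \left(-4\right)\right)\right)^{2} = \left(8 + \left(4 - -32\right)\right)^{2} = \left(8 + \left(4 + 32\right)\right)^{2} = \left(8 + 36\right)^{2} = 44^{2} = 1936$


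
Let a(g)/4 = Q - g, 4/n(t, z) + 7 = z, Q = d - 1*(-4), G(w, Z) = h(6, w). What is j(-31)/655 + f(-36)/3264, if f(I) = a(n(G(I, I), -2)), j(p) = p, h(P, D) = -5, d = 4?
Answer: -44471/1202580 ≈ -0.036980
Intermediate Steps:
G(w, Z) = -5
Q = 8 (Q = 4 - 1*(-4) = 4 + 4 = 8)
n(t, z) = 4/(-7 + z)
a(g) = 32 - 4*g (a(g) = 4*(8 - g) = 32 - 4*g)
f(I) = 304/9 (f(I) = 32 - 16/(-7 - 2) = 32 - 16/(-9) = 32 - 16*(-1)/9 = 32 - 4*(-4/9) = 32 + 16/9 = 304/9)
j(-31)/655 + f(-36)/3264 = -31/655 + (304/9)/3264 = -31*1/655 + (304/9)*(1/3264) = -31/655 + 19/1836 = -44471/1202580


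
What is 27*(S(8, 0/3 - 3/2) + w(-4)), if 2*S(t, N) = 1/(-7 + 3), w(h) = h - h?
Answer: -27/8 ≈ -3.3750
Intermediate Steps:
w(h) = 0
S(t, N) = -⅛ (S(t, N) = 1/(2*(-7 + 3)) = (½)/(-4) = (½)*(-¼) = -⅛)
27*(S(8, 0/3 - 3/2) + w(-4)) = 27*(-⅛ + 0) = 27*(-⅛) = -27/8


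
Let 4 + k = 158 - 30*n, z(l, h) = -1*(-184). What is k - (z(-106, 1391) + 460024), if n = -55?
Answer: -458404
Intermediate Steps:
z(l, h) = 184
k = 1804 (k = -4 + (158 - 30*(-55)) = -4 + (158 + 1650) = -4 + 1808 = 1804)
k - (z(-106, 1391) + 460024) = 1804 - (184 + 460024) = 1804 - 1*460208 = 1804 - 460208 = -458404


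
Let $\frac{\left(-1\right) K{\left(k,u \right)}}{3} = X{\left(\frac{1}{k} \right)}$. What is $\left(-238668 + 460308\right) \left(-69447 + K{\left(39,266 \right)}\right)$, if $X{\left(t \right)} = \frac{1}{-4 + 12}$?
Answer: $-15392316195$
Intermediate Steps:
$X{\left(t \right)} = \frac{1}{8}$
$K{\left(k,u \right)} = - \frac{3}{8}$ ($K{\left(k,u \right)} = \left(-3\right) \frac{1}{8} = - \frac{3}{8}$)
$\left(-238668 + 460308\right) \left(-69447 + K{\left(39,266 \right)}\right) = \left(-238668 + 460308\right) \left(-69447 - \frac{3}{8}\right) = 221640 \left(- \frac{555579}{8}\right) = -15392316195$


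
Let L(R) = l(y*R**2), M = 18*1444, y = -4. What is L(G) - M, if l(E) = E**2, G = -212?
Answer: 32319384184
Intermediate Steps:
M = 25992
L(R) = 16*R**4 (L(R) = (-4*R**2)**2 = 16*R**4)
L(G) - M = 16*(-212)**4 - 1*25992 = 16*2019963136 - 25992 = 32319410176 - 25992 = 32319384184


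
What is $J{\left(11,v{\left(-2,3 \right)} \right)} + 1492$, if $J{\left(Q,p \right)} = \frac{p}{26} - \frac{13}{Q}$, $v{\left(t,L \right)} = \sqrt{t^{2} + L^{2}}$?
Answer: $\frac{16399}{11} + \frac{\sqrt{13}}{26} \approx 1491.0$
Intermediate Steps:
$v{\left(t,L \right)} = \sqrt{L^{2} + t^{2}}$
$J{\left(Q,p \right)} = - \frac{13}{Q} + \frac{p}{26}$ ($J{\left(Q,p \right)} = p \frac{1}{26} - \frac{13}{Q} = \frac{p}{26} - \frac{13}{Q} = - \frac{13}{Q} + \frac{p}{26}$)
$J{\left(11,v{\left(-2,3 \right)} \right)} + 1492 = \left(- \frac{13}{11} + \frac{\sqrt{3^{2} + \left(-2\right)^{2}}}{26}\right) + 1492 = \left(\left(-13\right) \frac{1}{11} + \frac{\sqrt{9 + 4}}{26}\right) + 1492 = \left(- \frac{13}{11} + \frac{\sqrt{13}}{26}\right) + 1492 = \frac{16399}{11} + \frac{\sqrt{13}}{26}$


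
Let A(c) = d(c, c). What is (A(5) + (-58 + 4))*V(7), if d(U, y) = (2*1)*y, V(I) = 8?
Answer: -352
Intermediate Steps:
d(U, y) = 2*y
A(c) = 2*c
(A(5) + (-58 + 4))*V(7) = (2*5 + (-58 + 4))*8 = (10 - 54)*8 = -44*8 = -352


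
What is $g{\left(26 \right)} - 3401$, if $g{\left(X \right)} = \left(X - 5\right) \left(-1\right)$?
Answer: $-3422$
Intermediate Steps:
$g{\left(X \right)} = 5 - X$ ($g{\left(X \right)} = \left(-5 + X\right) \left(-1\right) = 5 - X$)
$g{\left(26 \right)} - 3401 = \left(5 - 26\right) - 3401 = -21 - 3401 = -3422$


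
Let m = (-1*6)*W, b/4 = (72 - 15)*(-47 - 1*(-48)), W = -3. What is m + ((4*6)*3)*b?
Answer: 16434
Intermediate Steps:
b = 228 (b = 4*((72 - 15)*(-47 - 1*(-48))) = 4*(57*(-47 + 48)) = 4*(57*1) = 4*57 = 228)
m = 18 (m = -1*6*(-3) = -6*(-3) = 18)
m + ((4*6)*3)*b = 18 + ((4*6)*3)*228 = 18 + (24*3)*228 = 18 + 72*228 = 18 + 16416 = 16434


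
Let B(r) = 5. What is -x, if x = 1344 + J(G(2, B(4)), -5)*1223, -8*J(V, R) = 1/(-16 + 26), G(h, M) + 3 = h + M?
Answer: -106297/80 ≈ -1328.7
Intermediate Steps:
G(h, M) = -3 + M + h (G(h, M) = -3 + (h + M) = -3 + (M + h) = -3 + M + h)
J(V, R) = -1/80 (J(V, R) = -1/(8*(-16 + 26)) = -⅛/10 = -⅛*⅒ = -1/80)
x = 106297/80 (x = 1344 - 1/80*1223 = 1344 - 1223/80 = 106297/80 ≈ 1328.7)
-x = -1*106297/80 = -106297/80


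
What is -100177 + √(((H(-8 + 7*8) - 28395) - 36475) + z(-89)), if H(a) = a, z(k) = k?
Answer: -100177 + I*√64911 ≈ -1.0018e+5 + 254.78*I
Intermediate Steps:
-100177 + √(((H(-8 + 7*8) - 28395) - 36475) + z(-89)) = -100177 + √((((-8 + 7*8) - 28395) - 36475) - 89) = -100177 + √((((-8 + 56) - 28395) - 36475) - 89) = -100177 + √(((48 - 28395) - 36475) - 89) = -100177 + √((-28347 - 36475) - 89) = -100177 + √(-64822 - 89) = -100177 + √(-64911) = -100177 + I*√64911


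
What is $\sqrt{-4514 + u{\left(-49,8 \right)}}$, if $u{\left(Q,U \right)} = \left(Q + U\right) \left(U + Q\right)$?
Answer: $i \sqrt{2833} \approx 53.226 i$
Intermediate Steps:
$u{\left(Q,U \right)} = \left(Q + U\right)^{2}$ ($u{\left(Q,U \right)} = \left(Q + U\right) \left(Q + U\right) = \left(Q + U\right)^{2}$)
$\sqrt{-4514 + u{\left(-49,8 \right)}} = \sqrt{-4514 + \left(-49 + 8\right)^{2}} = \sqrt{-4514 + \left(-41\right)^{2}} = \sqrt{-4514 + 1681} = \sqrt{-2833} = i \sqrt{2833}$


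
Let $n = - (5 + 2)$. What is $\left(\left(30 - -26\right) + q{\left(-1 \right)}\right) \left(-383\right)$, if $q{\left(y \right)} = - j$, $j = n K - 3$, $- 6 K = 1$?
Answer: $- \frac{132901}{6} \approx -22150.0$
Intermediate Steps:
$K = - \frac{1}{6}$ ($K = \left(- \frac{1}{6}\right) 1 = - \frac{1}{6} \approx -0.16667$)
$n = -7$ ($n = \left(-1\right) 7 = -7$)
$j = - \frac{11}{6}$ ($j = \left(-7\right) \left(- \frac{1}{6}\right) - 3 = \frac{7}{6} - 3 = - \frac{11}{6} \approx -1.8333$)
$q{\left(y \right)} = \frac{11}{6}$ ($q{\left(y \right)} = \left(-1\right) \left(- \frac{11}{6}\right) = \frac{11}{6}$)
$\left(\left(30 - -26\right) + q{\left(-1 \right)}\right) \left(-383\right) = \left(\left(30 - -26\right) + \frac{11}{6}\right) \left(-383\right) = \left(\left(30 + 26\right) + \frac{11}{6}\right) \left(-383\right) = \left(56 + \frac{11}{6}\right) \left(-383\right) = \frac{347}{6} \left(-383\right) = - \frac{132901}{6}$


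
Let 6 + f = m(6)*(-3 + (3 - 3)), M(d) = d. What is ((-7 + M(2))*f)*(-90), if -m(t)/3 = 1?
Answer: 1350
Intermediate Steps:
m(t) = -3 (m(t) = -3*1 = -3)
f = 3 (f = -6 - 3*(-3 + (3 - 3)) = -6 - 3*(-3 + 0) = -6 - 3*(-3) = -6 + 9 = 3)
((-7 + M(2))*f)*(-90) = ((-7 + 2)*3)*(-90) = -5*3*(-90) = -15*(-90) = 1350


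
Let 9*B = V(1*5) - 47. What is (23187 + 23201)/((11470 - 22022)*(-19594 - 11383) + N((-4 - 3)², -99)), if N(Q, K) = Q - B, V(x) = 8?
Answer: 34791/245152018 ≈ 0.00014192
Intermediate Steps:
B = -13/3 (B = (8 - 47)/9 = (⅑)*(-39) = -13/3 ≈ -4.3333)
N(Q, K) = 13/3 + Q (N(Q, K) = Q - 1*(-13/3) = Q + 13/3 = 13/3 + Q)
(23187 + 23201)/((11470 - 22022)*(-19594 - 11383) + N((-4 - 3)², -99)) = (23187 + 23201)/((11470 - 22022)*(-19594 - 11383) + (13/3 + (-4 - 3)²)) = 46388/(-10552*(-30977) + (13/3 + (-7)²)) = 46388/(326869304 + (13/3 + 49)) = 46388/(326869304 + 160/3) = 46388/(980608072/3) = 46388*(3/980608072) = 34791/245152018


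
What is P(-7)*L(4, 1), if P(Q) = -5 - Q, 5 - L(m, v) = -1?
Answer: 12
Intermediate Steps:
L(m, v) = 6 (L(m, v) = 5 - 1*(-1) = 5 + 1 = 6)
P(-7)*L(4, 1) = (-5 - 1*(-7))*6 = (-5 + 7)*6 = 2*6 = 12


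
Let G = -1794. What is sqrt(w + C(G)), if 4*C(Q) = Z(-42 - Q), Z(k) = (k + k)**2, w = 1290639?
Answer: 17*sqrt(15087) ≈ 2088.1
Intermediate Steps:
Z(k) = 4*k**2 (Z(k) = (2*k)**2 = 4*k**2)
C(Q) = (-42 - Q)**2 (C(Q) = (4*(-42 - Q)**2)/4 = (-42 - Q)**2)
sqrt(w + C(G)) = sqrt(1290639 + (42 - 1794)**2) = sqrt(1290639 + (-1752)**2) = sqrt(1290639 + 3069504) = sqrt(4360143) = 17*sqrt(15087)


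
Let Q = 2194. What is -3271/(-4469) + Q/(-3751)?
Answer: 2464535/16763219 ≈ 0.14702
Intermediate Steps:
-3271/(-4469) + Q/(-3751) = -3271/(-4469) + 2194/(-3751) = -3271*(-1/4469) + 2194*(-1/3751) = 3271/4469 - 2194/3751 = 2464535/16763219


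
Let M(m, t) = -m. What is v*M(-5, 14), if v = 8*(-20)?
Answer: -800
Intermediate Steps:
v = -160
v*M(-5, 14) = -(-160)*(-5) = -160*5 = -800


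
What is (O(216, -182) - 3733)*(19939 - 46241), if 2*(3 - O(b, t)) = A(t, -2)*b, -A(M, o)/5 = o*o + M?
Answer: 2626254700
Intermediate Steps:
A(M, o) = -5*M - 5*o² (A(M, o) = -5*(o*o + M) = -5*(o² + M) = -5*(M + o²) = -5*M - 5*o²)
O(b, t) = 3 - b*(-20 - 5*t)/2 (O(b, t) = 3 - (-5*t - 5*(-2)²)*b/2 = 3 - (-5*t - 5*4)*b/2 = 3 - (-5*t - 20)*b/2 = 3 - (-20 - 5*t)*b/2 = 3 - b*(-20 - 5*t)/2)
(O(216, -182) - 3733)*(19939 - 46241) = ((3 + (5/2)*216*(4 - 182)) - 3733)*(19939 - 46241) = ((3 + (5/2)*216*(-178)) - 3733)*(-26302) = ((3 - 96120) - 3733)*(-26302) = (-96117 - 3733)*(-26302) = -99850*(-26302) = 2626254700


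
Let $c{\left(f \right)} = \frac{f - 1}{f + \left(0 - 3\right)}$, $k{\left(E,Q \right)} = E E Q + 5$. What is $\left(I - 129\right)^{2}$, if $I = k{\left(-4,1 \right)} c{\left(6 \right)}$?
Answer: $8836$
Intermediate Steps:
$k{\left(E,Q \right)} = 5 + Q E^{2}$ ($k{\left(E,Q \right)} = E^{2} Q + 5 = Q E^{2} + 5 = 5 + Q E^{2}$)
$c{\left(f \right)} = \frac{-1 + f}{-3 + f}$ ($c{\left(f \right)} = \frac{-1 + f}{f - 3} = \frac{-1 + f}{-3 + f}$)
$I = 35$ ($I = \left(5 + 1 \left(-4\right)^{2}\right) \frac{-1 + 6}{-3 + 6} = \left(5 + 1 \cdot 16\right) \frac{1}{3} \cdot 5 = \left(5 + 16\right) \frac{1}{3} \cdot 5 = 21 \cdot \frac{5}{3} = 35$)
$\left(I - 129\right)^{2} = \left(35 - 129\right)^{2} = \left(-94\right)^{2} = 8836$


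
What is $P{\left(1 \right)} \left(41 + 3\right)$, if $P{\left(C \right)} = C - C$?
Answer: $0$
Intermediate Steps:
$P{\left(C \right)} = 0$
$P{\left(1 \right)} \left(41 + 3\right) = 0 \left(41 + 3\right) = 0 \cdot 44 = 0$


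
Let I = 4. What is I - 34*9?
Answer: -302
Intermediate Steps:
I - 34*9 = 4 - 34*9 = 4 - 306 = -302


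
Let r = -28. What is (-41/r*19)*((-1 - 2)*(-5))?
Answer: 11685/28 ≈ 417.32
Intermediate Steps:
(-41/r*19)*((-1 - 2)*(-5)) = (-41/(-28)*19)*((-1 - 2)*(-5)) = (-41*(-1/28)*19)*(-3*(-5)) = ((41/28)*19)*15 = (779/28)*15 = 11685/28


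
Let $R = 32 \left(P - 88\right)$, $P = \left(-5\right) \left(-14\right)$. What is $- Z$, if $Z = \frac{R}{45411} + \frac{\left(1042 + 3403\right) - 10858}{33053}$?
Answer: $\frac{103419757}{500323261} \approx 0.20671$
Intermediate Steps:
$P = 70$
$R = -576$ ($R = 32 \left(70 - 88\right) = 32 \left(-18\right) = -576$)
$Z = - \frac{103419757}{500323261}$ ($Z = - \frac{576}{45411} + \frac{\left(1042 + 3403\right) - 10858}{33053} = \left(-576\right) \frac{1}{45411} + \left(4445 - 10858\right) \frac{1}{33053} = - \frac{192}{15137} - \frac{6413}{33053} = - \frac{103419757}{500323261} \approx -0.20671$)
$- Z = \left(-1\right) \left(- \frac{103419757}{500323261}\right) = \frac{103419757}{500323261}$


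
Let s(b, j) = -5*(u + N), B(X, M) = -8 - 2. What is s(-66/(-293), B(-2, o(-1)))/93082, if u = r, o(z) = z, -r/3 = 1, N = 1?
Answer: 5/46541 ≈ 0.00010743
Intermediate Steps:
r = -3 (r = -3*1 = -3)
u = -3
B(X, M) = -10
s(b, j) = 10 (s(b, j) = -5*(-3 + 1) = -5*(-2) = 10)
s(-66/(-293), B(-2, o(-1)))/93082 = 10/93082 = 10*(1/93082) = 5/46541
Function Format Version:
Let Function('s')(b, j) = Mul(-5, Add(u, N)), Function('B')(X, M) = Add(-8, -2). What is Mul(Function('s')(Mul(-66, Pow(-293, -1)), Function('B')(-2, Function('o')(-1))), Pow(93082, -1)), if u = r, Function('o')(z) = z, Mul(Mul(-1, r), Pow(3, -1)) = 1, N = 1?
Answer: Rational(5, 46541) ≈ 0.00010743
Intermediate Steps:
r = -3 (r = Mul(-3, 1) = -3)
u = -3
Function('B')(X, M) = -10
Function('s')(b, j) = 10 (Function('s')(b, j) = Mul(-5, Add(-3, 1)) = Mul(-5, -2) = 10)
Mul(Function('s')(Mul(-66, Pow(-293, -1)), Function('B')(-2, Function('o')(-1))), Pow(93082, -1)) = Mul(10, Pow(93082, -1)) = Mul(10, Rational(1, 93082)) = Rational(5, 46541)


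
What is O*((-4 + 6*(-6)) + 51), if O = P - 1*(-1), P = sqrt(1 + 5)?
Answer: 11 + 11*sqrt(6) ≈ 37.944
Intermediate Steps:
P = sqrt(6) ≈ 2.4495
O = 1 + sqrt(6) (O = sqrt(6) - 1*(-1) = sqrt(6) + 1 = 1 + sqrt(6) ≈ 3.4495)
O*((-4 + 6*(-6)) + 51) = (1 + sqrt(6))*((-4 + 6*(-6)) + 51) = (1 + sqrt(6))*((-4 - 36) + 51) = (1 + sqrt(6))*(-40 + 51) = (1 + sqrt(6))*11 = 11 + 11*sqrt(6)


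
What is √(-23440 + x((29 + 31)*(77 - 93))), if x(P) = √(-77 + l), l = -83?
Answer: 2*√(-5860 + I*√10) ≈ 0.04131 + 153.1*I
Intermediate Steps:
x(P) = 4*I*√10 (x(P) = √(-77 - 83) = √(-160) = 4*I*√10)
√(-23440 + x((29 + 31)*(77 - 93))) = √(-23440 + 4*I*√10)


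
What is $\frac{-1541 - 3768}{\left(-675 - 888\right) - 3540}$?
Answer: $\frac{5309}{5103} \approx 1.0404$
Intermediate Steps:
$\frac{-1541 - 3768}{\left(-675 - 888\right) - 3540} = - \frac{5309}{-1563 - 3540} = - \frac{5309}{-5103} = \left(-5309\right) \left(- \frac{1}{5103}\right) = \frac{5309}{5103}$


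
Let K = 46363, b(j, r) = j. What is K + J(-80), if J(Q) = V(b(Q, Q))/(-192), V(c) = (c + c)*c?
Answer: 138889/3 ≈ 46296.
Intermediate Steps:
V(c) = 2*c**2 (V(c) = (2*c)*c = 2*c**2)
J(Q) = -Q**2/96 (J(Q) = (2*Q**2)/(-192) = (2*Q**2)*(-1/192) = -Q**2/96)
K + J(-80) = 46363 - 1/96*(-80)**2 = 46363 - 1/96*6400 = 46363 - 200/3 = 138889/3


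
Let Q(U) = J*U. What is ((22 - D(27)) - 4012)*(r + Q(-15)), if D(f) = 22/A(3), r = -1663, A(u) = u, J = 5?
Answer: 20842096/3 ≈ 6.9474e+6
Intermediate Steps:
Q(U) = 5*U
D(f) = 22/3
((22 - D(27)) - 4012)*(r + Q(-15)) = ((22 - 1*22/3) - 4012)*(-1663 + 5*(-15)) = ((22 - 22/3) - 4012)*(-1663 - 75) = (44/3 - 4012)*(-1738) = -11992/3*(-1738) = 20842096/3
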